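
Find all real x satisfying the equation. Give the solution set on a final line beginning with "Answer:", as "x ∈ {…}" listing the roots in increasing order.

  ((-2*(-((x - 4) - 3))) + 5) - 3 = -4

Step 1. [((-2*(-((x - 4) - 3))) + 5) - 3 = -4] the outer -3 inverts by adding 3 ⇒ sub: (-2*(-((x - 4) - 3))) + 5 = -1.
Step 2. [(-2*(-((x - 4) - 3))) + 5 = -1] 5 comes off first (subtract 5). So sub: -2*(-((x - 4) - 3)) = -6.
Step 3. [-2*(-((x - 4) - 3)) = -6] divide by the outer -2 ⇒ div: -((x - 4) - 3) = 3.
Step 4. [-((x - 4) - 3) = 3] leading − — multiply by −1 ⇒ neg: (x - 4) - 3 = -3.
Step 5. [(x - 4) - 3 = -3] 3 comes off first (add 3), so sub: x - 4 = 0.
Step 6. [x - 4 = 0] add 4: x sits inside (… - 4), so sub: x = 4.

Answer: x ∈ {4}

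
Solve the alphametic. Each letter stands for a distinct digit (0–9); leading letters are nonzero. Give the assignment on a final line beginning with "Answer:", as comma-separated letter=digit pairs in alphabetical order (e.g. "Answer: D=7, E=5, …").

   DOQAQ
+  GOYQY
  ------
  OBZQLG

Step 1. [O] O is the leading digit of a 6-digit sum of two 5-digit numbers; the final carry is exactly 1, so O=1.
Step 2. [col 1: Q + Y ≡ G (mod 10)] several values work for Y in column 1 (Q + Y ≡ G (mod 10), carry-in 0); try Y=9. So Y=9.
Step 3. [col 1: Q + Y ≡ G (mod 10)] column 1 (Q + Y ≡ G (mod 10), carry-in 0) doesn't pin G yet; pick G=6 and continue. So G=6.
Step 4. [col 1: Q + Y ≡ G (mod 10)] column 1 reads Q+Y+carry(0)=G with Y=9, G=6; with digits 1,6,9 already taken and all letters distinct, the only value for Q is 7 ⇒ Q=7.
Step 5. [col 2: A + Q ≡ L (mod 10)] several values work for L in column 2 (A + Q ≡ L (mod 10), carry-in 1); try L=0 ⇒ L=0.
Step 6. [col 2: A + Q ≡ L (mod 10)] from column 2 (Q=7, L=0, carry-in 1, digits 0,1,6,7,9 already taken and all letters distinct): A must equal 2, so A=2.
Step 7. [col 4: O + O ≡ Z (mod 10)] column 4: given O=1, carry-in 1, and digits 0,1,2,6,7,9 already taken and all letters distinct, O+O≡Z (mod 10) forces Z=3 ⇒ Z=3.
Step 8. [col 5: D + G ≡ B (mod 10)] in column 5 we have D+G≡B with carry-in 0; given G=6 and digits 0,1,2,3,6,7,9 already taken and all letters distinct, that pins D to 8. So D=8.
Step 9. [col 5: D + G ≡ B (mod 10)] in column 5 we have D+G≡B with carry-in 0; given D=8, G=6 and digits 0,1,2,3,6,7,8,9 already taken and all letters distinct, that pins B to 4, so B=4.

Answer: A=2, B=4, D=8, G=6, L=0, O=1, Q=7, Y=9, Z=3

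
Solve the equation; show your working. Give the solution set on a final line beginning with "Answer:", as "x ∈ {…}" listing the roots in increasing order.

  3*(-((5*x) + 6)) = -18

Step 1. [3*(-((5*x) + 6)) = -18] 3·(inner) — divide through by 3, so div: -((5*x) + 6) = -6.
Step 2. [-((5*x) + 6) = -6] LHS negated; negate both sides ⇒ neg: (5*x) + 6 = 6.
Step 3. [(5*x) + 6 = 6] the outer +6 inverts by subtracting 6, so sub: 5*x = 0.
Step 4. [5*x = 0] 5·(inner) — divide through by 5. So div: x = 0.

Answer: x ∈ {0}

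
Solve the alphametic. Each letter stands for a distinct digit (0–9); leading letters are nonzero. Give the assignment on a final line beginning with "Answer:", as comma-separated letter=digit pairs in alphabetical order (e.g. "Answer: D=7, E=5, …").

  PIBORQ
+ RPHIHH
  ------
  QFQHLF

Step 1. [col 1: Q + H ≡ F (mod 10)] several values work for H in column 1 (Q + H ≡ F (mod 10), carry-in 0); try H=4. So H=4.
Step 2. [col 1: Q + H ≡ F (mod 10)] F=7 is one option consistent with column 1 (Q + H ≡ F (mod 10), carry-in 0) — take it, so F=7.
Step 3. [col 1: Q + H ≡ F (mod 10)] column 1: given H=4, F=7, carry-in 0, and digits 4,7 already taken and all letters distinct, Q+H≡F (mod 10) forces Q=3, so Q=3.
Step 4. [col 2: R + H ≡ L (mod 10)] column 2 (R + H ≡ L (mod 10), carry-in 0) doesn't pin R yet; pick R=2 and continue. So R=2.
Step 5. [col 2: R + H ≡ L (mod 10)] column 2: given R=2, H=4, carry-in 0, and digits 2,3,4,7 already taken and all letters distinct, R+H≡L (mod 10) forces L=6, so L=6.
Step 6. [col 3: O + I ≡ H (mod 10)] no forcing yet in column 3 (carry-in 0); O=9 is free and consistent — try it ⇒ O=9.
Step 7. [col 3: O + I ≡ H (mod 10)] column 3 reads O+I+carry(0)=H with O=9, H=4; with digits 2,3,4,6,7,9 already taken and all letters distinct, the only value for I is 5. So I=5.
Step 8. [col 4: B + H ≡ Q (mod 10)] in column 4 we have B+H≡Q with carry-in 1; given H=4, Q=3 and digits 2,3,4,5,6,7,9 already taken and all letters distinct, that pins B to 8. So B=8.
Step 9. [col 5: I + P ≡ F (mod 10)] in column 5 we have I+P≡F with carry-in 1; given I=5, F=7 and digits 2,3,4,5,6,7,8,9 already taken and all letters distinct, that pins P to 1, so P=1.

Answer: B=8, F=7, H=4, I=5, L=6, O=9, P=1, Q=3, R=2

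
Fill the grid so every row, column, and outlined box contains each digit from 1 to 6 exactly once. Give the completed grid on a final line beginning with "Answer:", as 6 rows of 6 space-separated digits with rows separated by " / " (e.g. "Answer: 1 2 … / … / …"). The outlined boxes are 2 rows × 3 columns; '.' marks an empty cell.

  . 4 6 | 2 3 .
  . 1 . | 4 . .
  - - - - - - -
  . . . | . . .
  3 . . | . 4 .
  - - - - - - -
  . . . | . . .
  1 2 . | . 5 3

Step 1. [r5c6∈{1,2,4,6}] col 6 places 4 nowhere but r5c6 ⇒ r5c6=4.
Step 2. [r1c1∈{5}] r1c1 has the single candidate 5 ⇒ r1c1=5.
Step 3. [r6c4∈{6}] r6c4's peers cover all but 6, so r6c4=6.
Step 4. [r5c4∈{1}] only 1 remains possible at r5c4, so r5c4=1.
Step 5. [r3c5∈{1,2,6}] in col 5, 1 fits only at r3c5. So r3c5=1.
Step 6. [r4c4∈{5}] r4c4's peers cover all but 5. So r4c4=5.
Step 7. [r4c2∈{6}] r4c2's peers cover all but 6, so r4c2=6.
Step 8. [r3c6∈{2,6}] r3c6 is the only open cell in row 3 admitting 6. So r3c6=6.
Step 9. [r2c3∈{2,3}] 3 has one home in row 2: r2c3 ⇒ r2c3=3.
Step 10. [r5c3∈{5}] only 5 remains possible at r5c3 ⇒ r5c3=5.
Step 11. [r3c1∈{2,4}] across col 1, 4 lands solely at r3c1 ⇒ r3c1=4.
Step 12. [r4c3∈{1,2}] across row 4, 1 lands solely at r4c3 ⇒ r4c3=1.
Step 13. [r2c5∈{6}] r2c5 is down to just 6 ⇒ r2c5=6.
Step 14. [r2c6∈{5}] only 5 remains possible at r2c6, so r2c6=5.
Step 15. [r6c3∈{4}] r6c3's peers cover all but 4. So r6c3=4.
Step 16. [r2c1∈{2}] r2c1 is down to just 2. So r2c1=2.
Step 17. [r3c4∈{3}] r3c4 has the single candidate 3, so r3c4=3.
Step 18. [r1c6∈{1}] nothing but 1 survives at r1c6, so r1c6=1.
Step 19. [r5c5∈{2}] nothing but 2 survives at r5c5. So r5c5=2.
Step 20. [r5c1∈{6}] r5c1 has the single candidate 6. So r5c1=6.
Step 21. [r3c3∈{2}] r3c3 is down to just 2 ⇒ r3c3=2.
Step 22. [r4c6∈{2}] r4c6 has the single candidate 2, so r4c6=2.
Step 23. [r5c2∈{3}] only 3 remains possible at r5c2, so r5c2=3.
Step 24. [r3c2∈{5}] only 5 remains possible at r3c2. So r3c2=5.

Answer: 5 4 6 2 3 1 / 2 1 3 4 6 5 / 4 5 2 3 1 6 / 3 6 1 5 4 2 / 6 3 5 1 2 4 / 1 2 4 6 5 3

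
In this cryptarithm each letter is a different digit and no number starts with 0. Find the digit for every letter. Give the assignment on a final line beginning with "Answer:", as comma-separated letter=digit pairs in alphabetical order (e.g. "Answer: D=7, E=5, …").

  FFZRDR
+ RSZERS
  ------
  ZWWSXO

Step 1. [col 1: R + S ≡ O (mod 10)] no forcing yet in column 1 (carry-in 0); R=1 is free and consistent — try it ⇒ R=1.
Step 2. [col 1: R + S ≡ O (mod 10)] column 1 (R + S ≡ O (mod 10), carry-in 0) doesn't pin O yet; pick O=8 and continue, so O=8.
Step 3. [col 1: R + S ≡ O (mod 10)] in column 1 we have R+S≡O with carry-in 0; given R=1, O=8 and digits 1,8 already taken and all letters distinct, that pins S to 7 ⇒ S=7.
Step 4. [col 2: D + R ≡ X (mod 10)] no forcing yet in column 2 (carry-in 0); X=0 is free and consistent — try it, so X=0.
Step 5. [col 2: D + R ≡ X (mod 10)] in column 2 we have D+R≡X with carry-in 0; given R=1, X=0 and digits 0,1,7,8 already taken and all letters distinct, that pins D to 9. So D=9.
Step 6. [col 3: R + E ≡ S (mod 10)] column 3: given R=1, S=7, carry-in 1, and digits 0,1,7,8,9 already taken and all letters distinct, R+E≡S (mod 10) forces E=5, so E=5.
Step 7. [col 4: Z + Z ≡ W (mod 10)] column 4 (Z + Z ≡ W (mod 10), carry-in 0) doesn't pin Z yet; pick Z=6 and continue ⇒ Z=6.
Step 8. [col 4: Z + Z ≡ W (mod 10)] from column 4 (Z=6, carry-in 0, digits 0,1,5,6,7,8,9 already taken and all letters distinct): W must equal 2. So W=2.
Step 9. [col 5: F + S ≡ W (mod 10)] column 5: given S=7, W=2, carry-in 1, and digits 0,1,2,5,6,7,8,9 already taken and all letters distinct, F+S≡W (mod 10) forces F=4 ⇒ F=4.

Answer: D=9, E=5, F=4, O=8, R=1, S=7, W=2, X=0, Z=6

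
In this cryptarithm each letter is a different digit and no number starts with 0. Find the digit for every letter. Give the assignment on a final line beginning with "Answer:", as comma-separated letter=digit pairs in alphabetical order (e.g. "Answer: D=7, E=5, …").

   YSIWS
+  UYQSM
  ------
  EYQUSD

Step 1. [col 1: S + M ≡ D (mod 10)] M=2 is one option consistent with column 1 (S + M ≡ D (mod 10), carry-in 0) — take it. So M=2.
Step 2. [E] adding two 5-digit numbers gives at most 5+1 digits, and here it does — E is that final carry and must be 1. So E=1.
Step 3. [col 1: S + M ≡ D (mod 10)] D=7 is one option consistent with column 1 (S + M ≡ D (mod 10), carry-in 0) — take it. So D=7.
Step 4. [col 1: S + M ≡ D (mod 10)] from column 1 (M=2, D=7, carry-in 0, digits 1,2,7 already taken and all letters distinct): S must equal 5, so S=5.
Step 5. [col 2: W + S ≡ S (mod 10)] from column 2 (S=5, carry-in 0, digits 1,2,5,7 already taken and all letters distinct): W must equal 0. So W=0.
Step 6. [col 3: I + Q ≡ U (mod 10)] several values work for U in column 3 (I + Q ≡ U (mod 10), carry-in 0); try U=9, so U=9.
Step 7. [col 3: I + Q ≡ U (mod 10)] column 3 (I + Q ≡ U (mod 10), carry-in 0) doesn't pin Q yet; pick Q=3 and continue, so Q=3.
Step 8. [col 3: I + Q ≡ U (mod 10)] in column 3 we have I+Q≡U with carry-in 0; given Q=3, U=9 and digits 0,1,2,3,5,7,9 already taken and all letters distinct, that pins I to 6, so I=6.
Step 9. [col 4: S + Y ≡ Q (mod 10)] from column 4 (S=5, Q=3, carry-in 0, digits 0,1,2,3,5,6,7,9 already taken and all letters distinct): Y must equal 8 ⇒ Y=8.

Answer: D=7, E=1, I=6, M=2, Q=3, S=5, U=9, W=0, Y=8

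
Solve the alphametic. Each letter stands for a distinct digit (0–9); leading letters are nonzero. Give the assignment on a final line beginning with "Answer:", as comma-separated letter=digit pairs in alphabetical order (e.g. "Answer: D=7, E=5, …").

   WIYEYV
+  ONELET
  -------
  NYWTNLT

Step 1. [N] N is the leading digit of a 7-digit sum of two 6-digit numbers; the final carry is exactly 1. So N=1.
Step 2. [col 1: V + T ≡ T (mod 10)] column 1: given nothing yet, carry-in 0, and digits 1 already taken and all letters distinct, V+T≡T (mod 10) forces V=0, so V=0.
Step 3. [col 1: V + T ≡ T (mod 10)] no forcing yet in column 1 (carry-in 0); T=3 is free and consistent — try it. So T=3.
Step 4. [col 2: Y + E ≡ L (mod 10)] no forcing yet in column 2 (carry-in 0); L=2 is free and consistent — try it. So L=2.
Step 5. [col 2: Y + E ≡ L (mod 10)] several values work for Y in column 2 (Y + E ≡ L (mod 10), carry-in 0); try Y=4, so Y=4.
Step 6. [col 2: Y + E ≡ L (mod 10)] in column 2 we have Y+E≡L with carry-in 0; given Y=4, L=2 and digits 0,1,2,3,4 already taken and all letters distinct, that pins E to 8. So E=8.
Step 7. [col 5: I + N ≡ W (mod 10)] column 5 (I + N ≡ W (mod 10), carry-in 1) doesn't pin I yet; pick I=7 and continue. So I=7.
Step 8. [col 5: I + N ≡ W (mod 10)] from column 5 (I=7, N=1, carry-in 1, digits 0,1,2,3,4,7,8 already taken and all letters distinct): W must equal 9. So W=9.
Step 9. [col 6: W + O ≡ Y (mod 10)] in column 6 we have W+O≡Y with carry-in 0; given W=9, Y=4 and digits 0,1,2,3,4,7,8,9 already taken and all letters distinct, that pins O to 5, so O=5.

Answer: E=8, I=7, L=2, N=1, O=5, T=3, V=0, W=9, Y=4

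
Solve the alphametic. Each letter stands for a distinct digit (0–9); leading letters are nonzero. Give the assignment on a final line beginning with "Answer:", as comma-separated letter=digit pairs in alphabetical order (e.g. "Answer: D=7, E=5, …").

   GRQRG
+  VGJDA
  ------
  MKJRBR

Step 1. [col 1: G + A ≡ R (mod 10)] several values work for G in column 1 (G + A ≡ R (mod 10), carry-in 0); try G=7. So G=7.
Step 2. [col 1: G + A ≡ R (mod 10)] several values work for A in column 1 (G + A ≡ R (mod 10), carry-in 0); try A=3 ⇒ A=3.
Step 3. [col 1: G + A ≡ R (mod 10)] in column 1 we have G+A≡R with carry-in 0; given G=7, A=3 and digits 3,7 already taken and all letters distinct, that pins R to 0 ⇒ R=0.
Step 4. [col 2: R + D ≡ B (mod 10)] column 2 (R + D ≡ B (mod 10), carry-in 1) doesn't pin D yet; pick D=4 and continue. So D=4.
Step 5. [M] the sum has 6 digits but both addends have 5; that extra leading digit M is the final carry, namely 1, so M=1.
Step 6. [col 2: R + D ≡ B (mod 10)] from column 2 (R=0, D=4, carry-in 1, digits 0,1,3,4,7 already taken and all letters distinct): B must equal 5. So B=5.
Step 7. [col 3: Q + J ≡ R (mod 10)] no forcing yet in column 3 (carry-in 0); Q=2 is free and consistent — try it. So Q=2.
Step 8. [col 3: Q + J ≡ R (mod 10)] in column 3 we have Q+J≡R with carry-in 0; given Q=2, R=0 and digits 0,1,2,3,4,5,7 already taken and all letters distinct, that pins J to 8 ⇒ J=8.
Step 9. [col 5: G + V ≡ K (mod 10)] from column 5 (G=7, carry-in 0, digits 0,1,2,3,4,5,7,8 already taken and all letters distinct): V must equal 9, so V=9.
Step 10. [col 5: G + V ≡ K (mod 10)] column 5: given G=7, V=9, carry-in 0, and digits 0,1,2,3,4,5,7,8,9 already taken and all letters distinct, G+V≡K (mod 10) forces K=6, so K=6.

Answer: A=3, B=5, D=4, G=7, J=8, K=6, M=1, Q=2, R=0, V=9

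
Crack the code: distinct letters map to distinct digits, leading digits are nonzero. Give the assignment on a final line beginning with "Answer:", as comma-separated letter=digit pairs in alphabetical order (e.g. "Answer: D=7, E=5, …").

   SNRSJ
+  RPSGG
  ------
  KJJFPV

Step 1. [col 1: J + G ≡ V (mod 10)] several values work for J in column 1 (J + G ≡ V (mod 10), carry-in 0); try J=3 ⇒ J=3.
Step 2. [col 1: J + G ≡ V (mod 10)] V=8 is one option consistent with column 1 (J + G ≡ V (mod 10), carry-in 0) — take it. So V=8.
Step 3. [K] adding two 5-digit numbers gives at most 5+1 digits, and here it does — K is that final carry and must be 1, so K=1.
Step 4. [col 1: J + G ≡ V (mod 10)] in column 1 we have J+G≡V with carry-in 0; given J=3, V=8 and digits 1,3,8 already taken and all letters distinct, that pins G to 5 ⇒ G=5.
Step 5. [col 2: S + G ≡ P (mod 10)] no forcing yet in column 2 (carry-in 0); P=2 is free and consistent — try it. So P=2.
Step 6. [col 2: S + G ≡ P (mod 10)] from column 2 (G=5, P=2, carry-in 0, digits 1,2,3,5,8 already taken and all letters distinct): S must equal 7, so S=7.
Step 7. [col 3: R + S ≡ F (mod 10)] in column 3 we have R+S≡F with carry-in 1; given S=7 and digits 1,2,3,5,7,8 already taken and all letters distinct, that pins F to 4 ⇒ F=4.
Step 8. [col 3: R + S ≡ F (mod 10)] column 3: given S=7, F=4, carry-in 1, and digits 1,2,3,4,5,7,8 already taken and all letters distinct, R+S≡F (mod 10) forces R=6. So R=6.
Step 9. [col 4: N + P ≡ J (mod 10)] in column 4 we have N+P≡J with carry-in 1; given P=2, J=3 and digits 1,2,3,4,5,6,7,8 already taken and all letters distinct, that pins N to 0. So N=0.

Answer: F=4, G=5, J=3, K=1, N=0, P=2, R=6, S=7, V=8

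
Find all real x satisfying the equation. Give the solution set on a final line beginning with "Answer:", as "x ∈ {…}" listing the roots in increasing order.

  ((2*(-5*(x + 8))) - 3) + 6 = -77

Step 1. [((2*(-5*(x + 8))) - 3) + 6 = -77] subtract 6: x sits inside (… + 6). So sub: (2*(-5*(x + 8))) - 3 = -83.
Step 2. [(2*(-5*(x + 8))) - 3 = -83] 3 comes off first (add 3), so sub: 2*(-5*(x + 8)) = -80.
Step 3. [2*(-5*(x + 8)) = -80] leading coefficient 2: divide by 2. So div: -5*(x + 8) = -40.
Step 4. [-5*(x + 8) = -40] -5 out front; divide by -5, so div: x + 8 = 8.
Step 5. [x + 8 = 8] the outer +8 inverts by subtracting 8 ⇒ sub: x = 0.

Answer: x ∈ {0}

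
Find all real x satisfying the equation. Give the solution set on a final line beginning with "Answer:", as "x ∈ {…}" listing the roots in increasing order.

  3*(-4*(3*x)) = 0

Step 1. [3*(-4*(3*x)) = 0] LHS = 3·(…); ÷3 both sides. So div: -4*(3*x) = 0.
Step 2. [-4*(3*x) = 0] -4 out front; divide by -4 ⇒ div: 3*x = 0.
Step 3. [3*x = 0] 3 out front; divide by 3 ⇒ div: x = 0.

Answer: x ∈ {0}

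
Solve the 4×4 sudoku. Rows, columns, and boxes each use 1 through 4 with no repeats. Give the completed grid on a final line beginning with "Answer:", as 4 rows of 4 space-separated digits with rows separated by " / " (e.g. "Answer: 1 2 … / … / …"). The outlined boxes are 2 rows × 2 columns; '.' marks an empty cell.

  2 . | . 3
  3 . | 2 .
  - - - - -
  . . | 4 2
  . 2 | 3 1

Step 1. [r2c2∈{1,4}] 1 has one home in row 2: r2c2. So r2c2=1.
Step 2. [r3c2∈{3}] nothing but 3 survives at r3c2 ⇒ r3c2=3.
Step 3. [r2c4∈{4}] r2c4 has the single candidate 4. So r2c4=4.
Step 4. [r1c2∈{4}] r1c2 has the single candidate 4 ⇒ r1c2=4.
Step 5. [r4c1∈{4}] r4c1 is down to just 4, so r4c1=4.
Step 6. [r3c1∈{1}] only 1 remains possible at r3c1, so r3c1=1.
Step 7. [r1c3∈{1}] r1c3 has the single candidate 1, so r1c3=1.

Answer: 2 4 1 3 / 3 1 2 4 / 1 3 4 2 / 4 2 3 1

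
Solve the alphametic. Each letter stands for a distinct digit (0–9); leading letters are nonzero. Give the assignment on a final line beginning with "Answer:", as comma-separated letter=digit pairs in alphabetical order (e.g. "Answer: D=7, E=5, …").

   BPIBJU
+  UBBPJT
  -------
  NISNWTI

Step 1. [col 1: U + T ≡ I (mod 10)] column 1 (U + T ≡ I (mod 10), carry-in 0) doesn't pin I yet; pick I=2 and continue ⇒ I=2.
Step 2. [col 1: U + T ≡ I (mod 10)] column 1 (U + T ≡ I (mod 10), carry-in 0) doesn't pin T yet; pick T=9 and continue. So T=9.
Step 3. [col 1: U + T ≡ I (mod 10)] from column 1 (T=9, I=2, carry-in 0, digits 2,9 already taken and all letters distinct): U must equal 3. So U=3.
Step 4. [col 2: J + J ≡ T (mod 10)] in column 2 we have J+J≡T with carry-in 1; given T=9 and digits 2,3,9 already taken and all letters distinct, that pins J to 4. So J=4.
Step 5. [col 3: B + P ≡ W (mod 10)] no forcing yet in column 3 (carry-in 0); W=5 is free and consistent — try it. So W=5.
Step 6. [col 3: B + P ≡ W (mod 10)] several values work for P in column 3 (B + P ≡ W (mod 10), carry-in 0); try P=7, so P=7.
Step 7. [col 3: B + P ≡ W (mod 10)] column 3: given P=7, W=5, carry-in 0, and digits 2,3,4,5,7,9 already taken and all letters distinct, B+P≡W (mod 10) forces B=8 ⇒ B=8.
Step 8. [col 4: I + B ≡ N (mod 10)] in column 4 we have I+B≡N with carry-in 1; given I=2, B=8 and digits 2,3,4,5,7,8,9 already taken and all letters distinct, that pins N to 1 ⇒ N=1.
Step 9. [col 5: P + B ≡ S (mod 10)] column 5: given P=7, B=8, carry-in 1, and digits 1,2,3,4,5,7,8,9 already taken and all letters distinct, P+B≡S (mod 10) forces S=6. So S=6.

Answer: B=8, I=2, J=4, N=1, P=7, S=6, T=9, U=3, W=5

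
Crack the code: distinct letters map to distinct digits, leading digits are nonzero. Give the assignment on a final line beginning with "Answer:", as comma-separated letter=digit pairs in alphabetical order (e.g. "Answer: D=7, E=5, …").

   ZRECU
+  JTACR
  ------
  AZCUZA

Step 1. [col 1: U + R ≡ A (mod 10)] no forcing yet in column 1 (carry-in 0); U=7 is free and consistent — try it ⇒ U=7.
Step 2. [col 1: U + R ≡ A (mod 10)] R=4 is one option consistent with column 1 (U + R ≡ A (mod 10), carry-in 0) — take it. So R=4.
Step 3. [col 1: U + R ≡ A (mod 10)] column 1: given U=7, R=4, carry-in 0, and digits 4,7 already taken and all letters distinct, U+R≡A (mod 10) forces A=1. So A=1.
Step 4. [col 2: C + C ≡ Z (mod 10)] no forcing yet in column 2 (carry-in 1); Z=5 is free and consistent — try it ⇒ Z=5.
Step 5. [col 2: C + C ≡ Z (mod 10)] column 2: given Z=5, carry-in 1, and digits 1,4,5,7 already taken and all letters distinct, C+C≡Z (mod 10) forces C=2, so C=2.
Step 6. [col 3: E + A ≡ U (mod 10)] from column 3 (A=1, U=7, carry-in 0, digits 1,2,4,5,7 already taken and all letters distinct): E must equal 6. So E=6.
Step 7. [col 4: R + T ≡ C (mod 10)] from column 4 (R=4, C=2, carry-in 0, digits 1,2,4,5,6,7 already taken and all letters distinct): T must equal 8, so T=8.
Step 8. [col 5: Z + J ≡ Z (mod 10)] column 5: given Z=5, carry-in 1, and digits 1,2,4,5,6,7,8 already taken and all letters distinct, Z+J≡Z (mod 10) forces J=9 ⇒ J=9.

Answer: A=1, C=2, E=6, J=9, R=4, T=8, U=7, Z=5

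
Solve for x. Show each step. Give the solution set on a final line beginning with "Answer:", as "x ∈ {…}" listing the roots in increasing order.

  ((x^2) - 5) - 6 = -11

Step 1. [((x^2) - 5) - 6 = -11] -6 is outermost — add 6 both sides, so sub: (x^2) - 5 = -5.
Step 2. [(x^2) - 5 = -5] the outer -5 inverts by adding 5. So sub: x^2 = 0.
Step 3. [x^2 = 0] LHS squared, RHS 0 ≥ 0: apply √ (±), so sqrt: x = 0.

Answer: x ∈ {0}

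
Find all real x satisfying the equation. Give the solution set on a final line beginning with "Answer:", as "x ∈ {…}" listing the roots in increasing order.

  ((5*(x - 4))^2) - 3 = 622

Step 1. [((5*(x - 4))^2) - 3 = 622] add 3: x sits inside (… - 3), so sub: (5*(x - 4))^2 = 625.
Step 2. [(5*(x - 4))^2 = 625] √ both sides: 625 ≥ 0 gives two branches. So sqrt: 5*(x - 4) = 25 or -25.
Step 3. [5*(x - 4) = 25 or -25] 5 out front; divide by 5 ⇒ div: x - 4 = 5 or -5.
Step 4. [x - 4 = 5 or -5] -4 is outermost — add 4 both sides. So sub: x = 9 or -1.

Answer: x ∈ {-1, 9}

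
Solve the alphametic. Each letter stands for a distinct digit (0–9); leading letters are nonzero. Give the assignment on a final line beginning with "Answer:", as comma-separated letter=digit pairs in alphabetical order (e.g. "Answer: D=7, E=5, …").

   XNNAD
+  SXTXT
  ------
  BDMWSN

Step 1. [col 1: D + T ≡ N (mod 10)] N=5 is one option consistent with column 1 (D + T ≡ N (mod 10), carry-in 0) — take it. So N=5.
Step 2. [B] B is the leading digit of a 6-digit sum of two 5-digit numbers; the final carry is exactly 1 ⇒ B=1.
Step 3. [col 1: D + T ≡ N (mod 10)] several values work for T in column 1 (D + T ≡ N (mod 10), carry-in 0); try T=9, so T=9.
Step 4. [col 1: D + T ≡ N (mod 10)] column 1 reads D+T+carry(0)=N with T=9, N=5; with digits 1,5,9 already taken and all letters distinct, the only value for D is 6. So D=6.
Step 5. [col 2: A + X ≡ S (mod 10)] S=8 is one option consistent with column 2 (A + X ≡ S (mod 10), carry-in 1) — take it, so S=8.
Step 6. [col 2: A + X ≡ S (mod 10)] column 2 (A + X ≡ S (mod 10), carry-in 1) doesn't pin X yet; pick X=7 and continue. So X=7.
Step 7. [col 2: A + X ≡ S (mod 10)] in column 2 we have A+X≡S with carry-in 1; given X=7, S=8 and digits 1,5,6,7,8,9 already taken and all letters distinct, that pins A to 0 ⇒ A=0.
Step 8. [col 3: N + T ≡ W (mod 10)] from column 3 (N=5, T=9, carry-in 0, digits 0,1,5,6,7,8,9 already taken and all letters distinct): W must equal 4, so W=4.
Step 9. [col 4: N + X ≡ M (mod 10)] from column 4 (N=5, X=7, carry-in 1, digits 0,1,4,5,6,7,8,9 already taken and all letters distinct): M must equal 3, so M=3.

Answer: A=0, B=1, D=6, M=3, N=5, S=8, T=9, W=4, X=7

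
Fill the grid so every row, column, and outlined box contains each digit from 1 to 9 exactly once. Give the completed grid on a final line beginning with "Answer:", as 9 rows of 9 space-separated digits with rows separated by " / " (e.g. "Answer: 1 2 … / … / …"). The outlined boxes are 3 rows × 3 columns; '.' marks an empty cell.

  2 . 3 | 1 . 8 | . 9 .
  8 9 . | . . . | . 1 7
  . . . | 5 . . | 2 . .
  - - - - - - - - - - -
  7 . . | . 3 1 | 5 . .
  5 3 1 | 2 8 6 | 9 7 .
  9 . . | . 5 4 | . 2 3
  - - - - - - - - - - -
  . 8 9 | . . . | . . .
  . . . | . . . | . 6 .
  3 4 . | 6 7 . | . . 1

Step 1. [r3c1∈{1,4,6}] col 1 places 4 nowhere but r3c1 ⇒ r3c1=4.
Step 2. [r8c9∈{2,4,5,8,9}] col 9 places 9 nowhere but r8c9. So r8c9=9.
Step 3. [r6c2∈{6}] only 6 remains possible at r6c2. So r6c2=6.
Step 4. [r7c9∈{2,4,5}] col 9 places 2 nowhere but r7c9. So r7c9=2.
Step 5. [r1c2∈{5,7}] 7 has one home in row 1: r1c2. So r1c2=7.
Step 6. [r8c2∈{1,2,5}] in col 2, 5 fits only at r8c2 ⇒ r8c2=5.
Step 7. [r4c3∈{2,4,8}] col 3 places 4 nowhere but r4c3. So r4c3=4.
Step 8. [r7c8∈{3,4,5}] r7c8 is the only open cell in col 8 admitting 4 ⇒ r7c8=4.
Step 9. [r7c4∈{3}] r7c4 has the single candidate 3 ⇒ r7c4=3.
Step 10. [r4c8∈{8}] r4c8 has the single candidate 8. So r4c8=8.
Step 11. [r2c4∈{4}] r2c4 has the single candidate 4. So r2c4=4.
Step 12. [r8c6∈{2}] r8c6 has the single candidate 2, so r8c6=2.
Step 13. [r1c5∈{6}] nothing but 6 survives at r1c5. So r1c5=6.
Step 14. [r8c7∈{3,7,8}] across row 8, 3 lands solely at r8c7. So r8c7=3.
Step 15. [r7c5∈{1}] r7c5 is down to just 1, so r7c5=1.
Step 16. [r9c6∈{5,9}] across row 9, 9 lands solely at r9c6. So r9c6=9.
Step 17. [r3c3∈{6}] only 6 remains possible at r3c3, so r3c3=6.
Step 18. [r3c6∈{3,7}] row 3 places 7 nowhere but r3c6, so r3c6=7.
Step 19. [r1c7∈{4}] nothing but 4 survives at r1c7 ⇒ r1c7=4.
Step 20. [r1c9∈{5}] r1c9 is down to just 5. So r1c9=5.
Step 21. [r2c5∈{2}] r2c5 has the single candidate 2 ⇒ r2c5=2.
Step 22. [r8c1∈{1}] nothing but 1 survives at r8c1, so r8c1=1.
Step 23. [r5c9∈{4}] only 4 remains possible at r5c9 ⇒ r5c9=4.
Step 24. [r8c3∈{7}] only 7 remains possible at r8c3 ⇒ r8c3=7.
Step 25. [r3c2∈{1}] only 1 remains possible at r3c2, so r3c2=1.
Step 26. [r6c7∈{1}] r6c7 is down to just 1 ⇒ r6c7=1.
Step 27. [r2c6∈{3}] nothing but 3 survives at r2c6, so r2c6=3.
Step 28. [r4c4∈{9}] r4c4's peers cover all but 9, so r4c4=9.
Step 29. [r6c4∈{7}] r6c4's peers cover all but 7. So r6c4=7.
Step 30. [r3c5∈{9}] nothing but 9 survives at r3c5. So r3c5=9.
Step 31. [r7c7∈{7}] r7c7 has the single candidate 7, so r7c7=7.
Step 32. [r4c2∈{2}] r4c2's peers cover all but 2. So r4c2=2.
Step 33. [r7c6∈{5}] r7c6 has the single candidate 5 ⇒ r7c6=5.
Step 34. [r7c1∈{6}] nothing but 6 survives at r7c1 ⇒ r7c1=6.
Step 35. [r3c9∈{8}] only 8 remains possible at r3c9, so r3c9=8.
Step 36. [r8c5∈{4}] r8c5 is down to just 4. So r8c5=4.
Step 37. [r9c8∈{5}] only 5 remains possible at r9c8 ⇒ r9c8=5.
Step 38. [r6c3∈{8}] r6c3 is down to just 8. So r6c3=8.
Step 39. [r2c3∈{5}] nothing but 5 survives at r2c3 ⇒ r2c3=5.
Step 40. [r9c7∈{8}] r9c7's peers cover all but 8, so r9c7=8.
Step 41. [r4c9∈{6}] r4c9 is down to just 6, so r4c9=6.
Step 42. [r8c4∈{8}] r8c4's peers cover all but 8, so r8c4=8.
Step 43. [r9c3∈{2}] r9c3 is down to just 2. So r9c3=2.
Step 44. [r3c8∈{3}] r3c8 has the single candidate 3 ⇒ r3c8=3.
Step 45. [r2c7∈{6}] r2c7's peers cover all but 6. So r2c7=6.

Answer: 2 7 3 1 6 8 4 9 5 / 8 9 5 4 2 3 6 1 7 / 4 1 6 5 9 7 2 3 8 / 7 2 4 9 3 1 5 8 6 / 5 3 1 2 8 6 9 7 4 / 9 6 8 7 5 4 1 2 3 / 6 8 9 3 1 5 7 4 2 / 1 5 7 8 4 2 3 6 9 / 3 4 2 6 7 9 8 5 1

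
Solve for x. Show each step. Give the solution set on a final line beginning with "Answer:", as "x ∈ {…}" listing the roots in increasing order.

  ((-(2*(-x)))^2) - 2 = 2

Step 1. [((-(2*(-x)))^2) - 2 = 2] add 2: x sits inside (… - 2). So sub: (-(2*(-x)))^2 = 4.
Step 2. [(-(2*(-x)))^2 = 4] LHS squared, RHS 4 ≥ 0: apply √ (±). So sqrt: -(2*(-x)) = 2 or -2.
Step 3. [-(2*(-x)) = 2 or -2] LHS negated; negate both sides. So neg: 2*(-x) = -2 or 2.
Step 4. [2*(-x) = -2 or 2] 2 out front; divide by 2, so div: -x = -1 or 1.
Step 5. [-x = -1 or 1] flip signs both sides. So neg: x = 1 or -1.

Answer: x ∈ {-1, 1}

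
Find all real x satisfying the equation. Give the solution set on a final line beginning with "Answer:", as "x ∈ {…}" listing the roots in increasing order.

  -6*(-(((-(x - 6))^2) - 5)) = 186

Step 1. [-6*(-(((-(x - 6))^2) - 5)) = 186] leading coefficient -6: divide by -6, so div: -(((-(x - 6))^2) - 5) = -31.
Step 2. [-(((-(x - 6))^2) - 5) = -31] flip signs both sides ⇒ neg: ((-(x - 6))^2) - 5 = 31.
Step 3. [((-(x - 6))^2) - 5 = 31] -5 is outermost — add 5 both sides. So sub: (-(x - 6))^2 = 36.
Step 4. [(-(x - 6))^2 = 36] LHS squared, RHS 36 ≥ 0: apply √ (±), so sqrt: -(x - 6) = 6 or -6.
Step 5. [-(x - 6) = 6 or -6] flip signs both sides. So neg: x - 6 = -6 or 6.
Step 6. [x - 6 = -6 or 6] peel the -6: add 6 from each side, so sub: x = 0 or 12.

Answer: x ∈ {0, 12}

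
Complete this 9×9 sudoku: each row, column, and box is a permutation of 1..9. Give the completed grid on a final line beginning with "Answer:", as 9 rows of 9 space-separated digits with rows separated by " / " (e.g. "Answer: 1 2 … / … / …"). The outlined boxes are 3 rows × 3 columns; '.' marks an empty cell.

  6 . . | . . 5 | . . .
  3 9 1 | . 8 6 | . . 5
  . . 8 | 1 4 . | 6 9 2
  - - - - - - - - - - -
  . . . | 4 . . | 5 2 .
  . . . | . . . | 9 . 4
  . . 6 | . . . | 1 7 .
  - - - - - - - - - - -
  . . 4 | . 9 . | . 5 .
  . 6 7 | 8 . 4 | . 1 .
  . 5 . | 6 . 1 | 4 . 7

Step 1. [r3c6∈{3,7}] in row 3, 3 fits only at r3c6, so r3c6=3.
Step 2. [r2c4∈{2,7}] row 2 places 2 nowhere but r2c4. So r2c4=2.
Step 3. [r5c3∈{2,3,5}] r5c3 is the only open cell in col 3 admitting 5, so r5c3=5.
Step 4. [r1c5∈{7}] r1c5 has the single candidate 7, so r1c5=7.
Step 5. [r5c8∈{3,6,8}] 6 has one home in col 8: r5c8 ⇒ r5c8=6.
Step 6. [r6c1∈{2,4,8,9}] in col 1, 4 fits only at r6c1. So r6c1=4.
Step 7. [r3c2∈{7}] r3c2's peers cover all but 7 ⇒ r3c2=7.
Step 8. [r6c4∈{3,5,9}] in col 4, 5 fits only at r6c4. So r6c4=5.
Step 9. [r6c6∈{2,8,9}] r6c6 is the only open cell in row 6 admitting 9 ⇒ r6c6=9.
Step 10. [r1c2∈{2,4}] in col 2, 4 fits only at r1c2 ⇒ r1c2=4.
Step 11. [r1c9∈{1,3,8}] 1 has one home in row 1: r1c9, so r1c9=1.
Step 12. [r4c5∈{1,3,6}] in row 4, 6 fits only at r4c5, so r4c5=6.
Step 13. [r5c5∈{1,2,3}] across col 5, 1 lands solely at r5c5, so r5c5=1.
Step 14. [r8c9∈{3,9}] 9 has one home in col 9: r8c9. So r8c9=9.
Step 15. [r8c1∈{2}] nothing but 2 survives at r8c1 ⇒ r8c1=2.
Step 16. [r8c7∈{3}] r8c7 has the single candidate 3, so r8c7=3.
Step 17. [r9c8∈{8}] r9c8 has the single candidate 8. So r9c8=8.
Step 18. [r9c5∈{2,3}] in row 9, 2 fits only at r9c5. So r9c5=2.
Step 19. [r7c6∈{7}] only 7 remains possible at r7c6. So r7c6=7.
Step 20. [r4c1∈{1,7,8,9}] across row 4, 7 lands solely at r4c1. So r4c1=7.
Step 21. [r5c1∈{8}] only 8 remains possible at r5c1, so r5c1=8.
Step 22. [r6c5∈{3}] nothing but 3 survives at r6c5, so r6c5=3.
Step 23. [r5c2∈{2,3}] 3 has one home in row 5: r5c2, so r5c2=3.
Step 24. [r4c3∈{9}] only 9 remains possible at r4c3. So r4c3=9.
Step 25. [r6c9∈{8}] r6c9 has the single candidate 8. So r6c9=8.
Step 26. [r7c1∈{1}] r7c1's peers cover all but 1. So r7c1=1.
Step 27. [r9c3∈{3}] nothing but 3 survives at r9c3, so r9c3=3.
Step 28. [r4c6∈{8}] r4c6 is down to just 8. So r4c6=8.
Step 29. [r1c3∈{2}] r1c3's peers cover all but 2, so r1c3=2.
Step 30. [r3c1∈{5}] r3c1 has the single candidate 5 ⇒ r3c1=5.
Step 31. [r4c9∈{3}] nothing but 3 survives at r4c9 ⇒ r4c9=3.
Step 32. [r5c6∈{2}] nothing but 2 survives at r5c6. So r5c6=2.
Step 33. [r1c8∈{3}] only 3 remains possible at r1c8, so r1c8=3.
Step 34. [r7c2∈{8}] r7c2 has the single candidate 8 ⇒ r7c2=8.
Step 35. [r4c2∈{1}] nothing but 1 survives at r4c2 ⇒ r4c2=1.
Step 36. [r2c7∈{7}] r2c7 is down to just 7 ⇒ r2c7=7.
Step 37. [r2c8∈{4}] r2c8 has the single candidate 4, so r2c8=4.
Step 38. [r7c9∈{6}] r7c9 is down to just 6. So r7c9=6.
Step 39. [r6c2∈{2}] only 2 remains possible at r6c2. So r6c2=2.
Step 40. [r9c1∈{9}] r9c1 is down to just 9, so r9c1=9.
Step 41. [r1c4∈{9}] r1c4 is down to just 9 ⇒ r1c4=9.
Step 42. [r8c5∈{5}] nothing but 5 survives at r8c5. So r8c5=5.
Step 43. [r5c4∈{7}] r5c4 is down to just 7. So r5c4=7.
Step 44. [r7c4∈{3}] r7c4's peers cover all but 3 ⇒ r7c4=3.
Step 45. [r7c7∈{2}] r7c7's peers cover all but 2. So r7c7=2.
Step 46. [r1c7∈{8}] r1c7 has the single candidate 8, so r1c7=8.

Answer: 6 4 2 9 7 5 8 3 1 / 3 9 1 2 8 6 7 4 5 / 5 7 8 1 4 3 6 9 2 / 7 1 9 4 6 8 5 2 3 / 8 3 5 7 1 2 9 6 4 / 4 2 6 5 3 9 1 7 8 / 1 8 4 3 9 7 2 5 6 / 2 6 7 8 5 4 3 1 9 / 9 5 3 6 2 1 4 8 7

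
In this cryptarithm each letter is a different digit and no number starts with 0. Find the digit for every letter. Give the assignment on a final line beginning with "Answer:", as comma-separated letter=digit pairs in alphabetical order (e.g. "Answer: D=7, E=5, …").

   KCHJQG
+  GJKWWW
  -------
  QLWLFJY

Step 1. [Q] Q is the leading digit of a 7-digit sum of two 6-digit numbers; the final carry is exactly 1 ⇒ Q=1.
Step 2. [col 1: G + W ≡ Y (mod 10)] column 1 (G + W ≡ Y (mod 10), carry-in 0) doesn't pin G yet; pick G=2 and continue. So G=2.
Step 3. [col 1: G + W ≡ Y (mod 10)] several values work for W in column 1 (G + W ≡ Y (mod 10), carry-in 0); try W=4. So W=4.
Step 4. [col 1: G + W ≡ Y (mod 10)] column 1 reads G+W+carry(0)=Y with G=2, W=4; with digits 1,2,4 already taken and all letters distinct, the only value for Y is 6. So Y=6.
Step 5. [col 2: Q + W ≡ J (mod 10)] column 2 reads Q+W+carry(0)=J with Q=1, W=4; with digits 1,2,4,6 already taken and all letters distinct, the only value for J is 5. So J=5.
Step 6. [col 3: J + W ≡ F (mod 10)] from column 3 (J=5, W=4, carry-in 0, digits 1,2,4,5,6 already taken and all letters distinct): F must equal 9 ⇒ F=9.
Step 7. [col 4: H + K ≡ L (mod 10)] from column 4 (nothing yet, carry-in 0, digits 1,2,4,5,6,9 already taken and all letters distinct): L must equal 0 ⇒ L=0.
Step 8. [col 4: H + K ≡ L (mod 10)] no forcing yet in column 4 (carry-in 0); H=3 is free and consistent — try it. So H=3.
Step 9. [col 4: H + K ≡ L (mod 10)] in column 4 we have H+K≡L with carry-in 0; given H=3, L=0 and digits 0,1,2,3,4,5,6,9 already taken and all letters distinct, that pins K to 7 ⇒ K=7.
Step 10. [col 5: C + J ≡ W (mod 10)] column 5: given J=5, W=4, carry-in 1, and digits 0,1,2,3,4,5,6,7,9 already taken and all letters distinct, C+J≡W (mod 10) forces C=8, so C=8.

Answer: C=8, F=9, G=2, H=3, J=5, K=7, L=0, Q=1, W=4, Y=6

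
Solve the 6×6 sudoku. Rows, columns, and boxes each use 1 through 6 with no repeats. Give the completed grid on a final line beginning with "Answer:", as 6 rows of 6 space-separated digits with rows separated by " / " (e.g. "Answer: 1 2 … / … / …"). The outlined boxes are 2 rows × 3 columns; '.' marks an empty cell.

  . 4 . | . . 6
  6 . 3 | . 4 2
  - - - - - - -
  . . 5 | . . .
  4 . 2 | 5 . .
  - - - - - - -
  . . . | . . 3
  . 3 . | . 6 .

Step 1. [r5c2∈{1,2,5,6}] in col 2, 2 fits only at r5c2. So r5c2=2.
Step 2. [r1c3∈{1}] r1c3's peers cover all but 1. So r1c3=1.
Step 3. [r4c6∈{1}] r4c6's peers cover all but 1 ⇒ r4c6=1.
Step 4. [r5c5∈{1,5}] in col 5, 1 fits only at r5c5, so r5c5=1.
Step 5. [r3c4∈{2,3,4,6}] col 4 places 6 nowhere but r3c4 ⇒ r3c4=6.
Step 6. [r6c3∈{4}] r6c3 has the single candidate 4, so r6c3=4.
Step 7. [r3c1∈{1,3}] in col 1, 3 fits only at r3c1, so r3c1=3.
Step 8. [r5c1∈{5}] nothing but 5 survives at r5c1 ⇒ r5c1=5.
Step 9. [r4c5∈{3}] r4c5 has the single candidate 3 ⇒ r4c5=3.
Step 10. [r1c5∈{5}] r1c5's peers cover all but 5 ⇒ r1c5=5.
Step 11. [r6c1∈{1}] r6c1 has the single candidate 1 ⇒ r6c1=1.
Step 12. [r5c4∈{4}] r5c4 has the single candidate 4, so r5c4=4.
Step 13. [r4c2∈{6}] r4c2 is down to just 6 ⇒ r4c2=6.
Step 14. [r1c4∈{3}] only 3 remains possible at r1c4 ⇒ r1c4=3.
Step 15. [r1c1∈{2}] r1c1's peers cover all but 2. So r1c1=2.
Step 16. [r3c5∈{2}] r3c5 is down to just 2 ⇒ r3c5=2.
Step 17. [r6c6∈{5}] r6c6 is down to just 5. So r6c6=5.
Step 18. [r2c2∈{5}] r2c2's peers cover all but 5 ⇒ r2c2=5.
Step 19. [r2c4∈{1}] r2c4's peers cover all but 1. So r2c4=1.
Step 20. [r3c2∈{1}] r3c2 is down to just 1, so r3c2=1.
Step 21. [r6c4∈{2}] r6c4's peers cover all but 2 ⇒ r6c4=2.
Step 22. [r3c6∈{4}] r3c6's peers cover all but 4. So r3c6=4.
Step 23. [r5c3∈{6}] nothing but 6 survives at r5c3, so r5c3=6.

Answer: 2 4 1 3 5 6 / 6 5 3 1 4 2 / 3 1 5 6 2 4 / 4 6 2 5 3 1 / 5 2 6 4 1 3 / 1 3 4 2 6 5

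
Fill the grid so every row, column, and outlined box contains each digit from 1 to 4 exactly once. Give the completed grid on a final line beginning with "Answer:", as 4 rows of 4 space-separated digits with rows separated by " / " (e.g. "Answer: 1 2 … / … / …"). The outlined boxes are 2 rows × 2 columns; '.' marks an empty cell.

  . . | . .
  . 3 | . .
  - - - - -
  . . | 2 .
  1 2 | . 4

Step 1. [r1c2∈{1,4}] across col 2, 1 lands solely at r1c2 ⇒ r1c2=1.
Step 2. [r4c3∈{3}] r4c3 is down to just 3, so r4c3=3.
Step 3. [r2c3∈{1,4}] r2c3 is the only open cell in col 3 admitting 1. So r2c3=1.
Step 4. [r2c1∈{2,4}] in row 2, 4 fits only at r2c1 ⇒ r2c1=4.
Step 5. [r2c4∈{2}] r2c4 has the single candidate 2. So r2c4=2.
Step 6. [r3c4∈{1}] only 1 remains possible at r3c4. So r3c4=1.
Step 7. [r3c1∈{3}] r3c1 has the single candidate 3. So r3c1=3.
Step 8. [r1c3∈{4}] r1c3's peers cover all but 4 ⇒ r1c3=4.
Step 9. [r1c1∈{2}] r1c1's peers cover all but 2, so r1c1=2.
Step 10. [r1c4∈{3}] r1c4's peers cover all but 3. So r1c4=3.
Step 11. [r3c2∈{4}] only 4 remains possible at r3c2 ⇒ r3c2=4.

Answer: 2 1 4 3 / 4 3 1 2 / 3 4 2 1 / 1 2 3 4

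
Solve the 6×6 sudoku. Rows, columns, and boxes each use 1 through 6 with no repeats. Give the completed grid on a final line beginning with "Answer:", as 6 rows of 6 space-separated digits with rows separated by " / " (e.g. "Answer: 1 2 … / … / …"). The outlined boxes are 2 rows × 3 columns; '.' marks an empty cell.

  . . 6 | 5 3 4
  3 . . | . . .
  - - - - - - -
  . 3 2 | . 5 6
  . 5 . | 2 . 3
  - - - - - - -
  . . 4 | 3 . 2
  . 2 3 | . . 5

Step 1. [r1c2∈{1}] only 1 remains possible at r1c2. So r1c2=1.
Step 2. [r4c1∈{1,4,6}] 6 has one home in row 4: r4c1, so r4c1=6.
Step 3. [r6c1∈{1}] only 1 remains possible at r6c1, so r6c1=1.
Step 4. [r3c4∈{1,4}] in row 3, 1 fits only at r3c4, so r3c4=1.
Step 5. [r6c4∈{4,6}] in col 4, 4 fits only at r6c4, so r6c4=4.
Step 6. [r5c5∈{1,6}] across row 5, 1 lands solely at r5c5 ⇒ r5c5=1.
Step 7. [r2c4∈{6}] r2c4 is down to just 6. So r2c4=6.
Step 8. [r2c3∈{5}] r2c3's peers cover all but 5, so r2c3=5.
Step 9. [r5c2∈{6}] r5c2's peers cover all but 6. So r5c2=6.
Step 10. [r1c1∈{2}] only 2 remains possible at r1c1, so r1c1=2.
Step 11. [r2c6∈{1}] nothing but 1 survives at r2c6. So r2c6=1.
Step 12. [r3c1∈{4}] r3c1 is down to just 4, so r3c1=4.
Step 13. [r4c3∈{1}] r4c3's peers cover all but 1, so r4c3=1.
Step 14. [r2c2∈{4}] only 4 remains possible at r2c2. So r2c2=4.
Step 15. [r2c5∈{2}] r2c5 has the single candidate 2. So r2c5=2.
Step 16. [r6c5∈{6}] r6c5's peers cover all but 6, so r6c5=6.
Step 17. [r5c1∈{5}] r5c1's peers cover all but 5 ⇒ r5c1=5.
Step 18. [r4c5∈{4}] nothing but 4 survives at r4c5 ⇒ r4c5=4.

Answer: 2 1 6 5 3 4 / 3 4 5 6 2 1 / 4 3 2 1 5 6 / 6 5 1 2 4 3 / 5 6 4 3 1 2 / 1 2 3 4 6 5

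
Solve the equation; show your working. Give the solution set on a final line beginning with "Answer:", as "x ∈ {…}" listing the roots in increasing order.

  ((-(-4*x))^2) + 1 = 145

Step 1. [((-(-4*x))^2) + 1 = 145] +1 is outermost — subtract 1 both sides, so sub: (-(-4*x))^2 = 144.
Step 2. [(-(-4*x))^2 = 144] LHS squared, RHS 144 ≥ 0: apply √ (±). So sqrt: -(-4*x) = 12 or -12.
Step 3. [-(-4*x) = 12 or -12] leading − — multiply by −1. So neg: -4*x = -12 or 12.
Step 4. [-4*x = -12 or 12] -4·(inner) — divide through by -4, so div: x = 3 or -3.

Answer: x ∈ {-3, 3}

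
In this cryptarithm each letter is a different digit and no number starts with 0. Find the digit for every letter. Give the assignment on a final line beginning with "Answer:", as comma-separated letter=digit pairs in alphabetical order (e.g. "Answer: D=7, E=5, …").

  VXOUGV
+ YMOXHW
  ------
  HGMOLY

Step 1. [col 1: V + W ≡ Y (mod 10)] Y=5 is one option consistent with column 1 (V + W ≡ Y (mod 10), carry-in 0) — take it. So Y=5.
Step 2. [col 1: V + W ≡ Y (mod 10)] no forcing yet in column 1 (carry-in 0); W=1 is free and consistent — try it, so W=1.
Step 3. [col 1: V + W ≡ Y (mod 10)] from column 1 (W=1, Y=5, carry-in 0, digits 1,5 already taken and all letters distinct): V must equal 4, so V=4.
Step 4. [col 2: G + H ≡ L (mod 10)] H=9 is one option consistent with column 2 (G + H ≡ L (mod 10), carry-in 0) — take it. So H=9.
Step 5. [col 2: G + H ≡ L (mod 10)] several values work for G in column 2 (G + H ≡ L (mod 10), carry-in 0); try G=8. So G=8.
Step 6. [col 2: G + H ≡ L (mod 10)] from column 2 (G=8, H=9, carry-in 0, digits 1,4,5,8,9 already taken and all letters distinct): L must equal 7, so L=7.
Step 7. [col 3: U + X ≡ O (mod 10)] U=0 is one option consistent with column 3 (U + X ≡ O (mod 10), carry-in 1) — take it ⇒ U=0.
Step 8. [col 3: U + X ≡ O (mod 10)] from column 3 (U=0, carry-in 1, digits 0,1,4,5,7,8,9 already taken and all letters distinct): O must equal 3 ⇒ O=3.
Step 9. [col 3: U + X ≡ O (mod 10)] in column 3 we have U+X≡O with carry-in 1; given U=0, O=3 and digits 0,1,3,4,5,7,8,9 already taken and all letters distinct, that pins X to 2 ⇒ X=2.
Step 10. [col 4: O + O ≡ M (mod 10)] in column 4 we have O+O≡M with carry-in 0; given O=3 and digits 0,1,2,3,4,5,7,8,9 already taken and all letters distinct, that pins M to 6. So M=6.

Answer: G=8, H=9, L=7, M=6, O=3, U=0, V=4, W=1, X=2, Y=5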